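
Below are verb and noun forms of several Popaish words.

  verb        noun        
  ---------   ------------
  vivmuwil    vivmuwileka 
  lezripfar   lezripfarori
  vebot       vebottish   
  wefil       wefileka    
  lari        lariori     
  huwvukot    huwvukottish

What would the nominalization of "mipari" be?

mipariori

wefil and lari both have last vowel 'i' yet inflect differently (wefileka, lariori), so the last vowel is not what conditions the rule; the final letter is.
"mipari" ends in -i. The one such stem in the data (lari → lariori) adds -ori, so the same rule applies.
So mipari → mipariori.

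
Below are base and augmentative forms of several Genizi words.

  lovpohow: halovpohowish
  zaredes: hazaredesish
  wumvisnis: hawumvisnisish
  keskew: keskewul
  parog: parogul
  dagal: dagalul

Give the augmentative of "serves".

keskew and lovpohow both end in -w yet inflect differently (keskewul, halovpohowish), so the final letter is not what conditions the rule; the number of vowels is.
"serves" has 2 vowels. The stems with 2 vowels (parog → parogul, dagal → dagalul, keskew → keskewul) add -ul.
So serves → servesul.

servesul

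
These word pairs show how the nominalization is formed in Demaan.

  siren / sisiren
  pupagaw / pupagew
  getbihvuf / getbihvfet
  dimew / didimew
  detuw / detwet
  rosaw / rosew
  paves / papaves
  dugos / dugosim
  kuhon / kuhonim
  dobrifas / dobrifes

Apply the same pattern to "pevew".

pepevew

detuw and rosaw both end in -w yet inflect differently (detwet, rosew), so the final letter is not what conditions the rule; the last vowel is.
"pevew" has last vowel 'e'. The stems whose last vowel is 'e' (dimew → didimew, siren → sisiren, paves → papaves) repeat the first consonant+vowel as a prefix.
The other patterns: stems whose last vowel is 'u' delete the last vowel and add -et; stems whose last vowel is 'a' change the last vowel to 'e'; stems whose last vowel is 'o' add -im.
So pevew → pepevew.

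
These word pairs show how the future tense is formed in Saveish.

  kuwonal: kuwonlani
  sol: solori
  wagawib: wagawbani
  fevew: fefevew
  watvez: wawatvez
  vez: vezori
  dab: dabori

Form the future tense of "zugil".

vez and watvez both end in -z yet inflect differently (vezori, wawatvez), so the final letter is not what conditions the rule; the number of vowels is.
"zugil" has 2 vowels. The stems with 2 vowels (fevew → fefevew, watvez → wawatvez) repeat the first consonant+vowel as a prefix.
The other patterns: stems with 1 vowel add -ori; stems with 3 vowels delete the last vowel and add -ani.
So zugil → zuzugil.

zuzugil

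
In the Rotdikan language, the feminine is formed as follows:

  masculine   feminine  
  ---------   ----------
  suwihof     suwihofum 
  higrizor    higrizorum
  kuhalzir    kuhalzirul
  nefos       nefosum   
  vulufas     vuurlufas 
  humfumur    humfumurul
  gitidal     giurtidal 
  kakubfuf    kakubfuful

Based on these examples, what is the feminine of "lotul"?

nefos and vulufas both end in -s yet inflect differently (nefosum, vuurlufas), so the final letter is not what conditions the rule; the last vowel is.
"lotul" has last vowel 'u'. The stems whose last vowel is 'u' (humfumur → humfumurul, kakubfuf → kakubfuful) add -ul.
So lotul → lotulul.

lotulul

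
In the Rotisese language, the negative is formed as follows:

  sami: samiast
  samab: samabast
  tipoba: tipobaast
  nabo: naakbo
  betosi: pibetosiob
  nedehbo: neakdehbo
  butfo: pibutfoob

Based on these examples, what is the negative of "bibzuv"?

butfo and nedehbo both end in -o yet inflect differently (pibutfoob, neakdehbo), so the final letter is not what conditions the rule; the first letter is.
"bibzuv" begins with b-. The stems beginning with b- (betosi → pibetosiob, butfo → pibutfoob) add pi- … -ob around the stem.
The other patterns: stems beginning with n- insert -ak- after the first vowel; stems beginning with s- or t- add -ast.
So bibzuv → pibibzuvob.

pibibzuvob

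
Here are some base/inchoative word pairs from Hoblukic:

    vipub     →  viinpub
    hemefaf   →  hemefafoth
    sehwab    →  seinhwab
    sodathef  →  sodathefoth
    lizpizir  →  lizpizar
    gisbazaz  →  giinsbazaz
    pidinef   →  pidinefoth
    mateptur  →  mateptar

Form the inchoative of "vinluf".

vinlufoth

hemefaf and gisbazaz both have last vowel 'a' yet inflect differently (hemefafoth, giinsbazaz), so the last vowel is not what conditions the rule; the final letter is.
"vinluf" ends in -f. The stems ending in -f (pidinef → pidinefoth, hemefaf → hemefafoth, sodathef → sodathefoth) add -oth.
So vinluf → vinlufoth.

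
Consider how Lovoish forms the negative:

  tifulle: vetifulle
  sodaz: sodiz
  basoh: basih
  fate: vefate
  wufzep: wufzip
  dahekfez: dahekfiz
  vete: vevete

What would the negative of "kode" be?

vekode

vete and dahekfez both have last vowel 'e' yet inflect differently (vevete, dahekfiz), so the last vowel is not what conditions the rule; the final letter is.
"kode" ends in -e. The stems ending in -e (vete → vevete, fate → vefate, tifulle → vetifulle) add the prefix ve-.
So kode → vekode.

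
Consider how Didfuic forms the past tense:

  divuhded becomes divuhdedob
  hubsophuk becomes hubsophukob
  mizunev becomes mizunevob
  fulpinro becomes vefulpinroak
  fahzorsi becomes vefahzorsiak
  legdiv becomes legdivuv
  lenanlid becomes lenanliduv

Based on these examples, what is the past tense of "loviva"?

lovivauv

legdiv and mizunev both end in -v yet inflect differently (legdivuv, mizunevob), so the final letter is not what conditions the rule; the first letter is.
"loviva" begins with l-. The stems beginning with l- (lenanlid → lenanliduv, legdiv → legdivuv) add -uv.
So loviva → lovivauv.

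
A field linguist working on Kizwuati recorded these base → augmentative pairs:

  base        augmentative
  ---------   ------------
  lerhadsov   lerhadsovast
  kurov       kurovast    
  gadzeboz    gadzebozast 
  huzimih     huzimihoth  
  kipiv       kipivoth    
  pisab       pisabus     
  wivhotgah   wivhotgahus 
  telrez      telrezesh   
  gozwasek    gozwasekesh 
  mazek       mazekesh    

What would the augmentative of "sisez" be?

sisezesh

"sisez" has last vowel 'e'. The stems whose last vowel is 'e' (telrez → telrezesh, gozwasek → gozwasekesh, mazek → mazekesh) add -esh.
The other patterns: stems whose last vowel is 'o' add -ast; stems whose last vowel is 'i' add -oth; stems whose last vowel is 'a' add -us.
So sisez → sisezesh.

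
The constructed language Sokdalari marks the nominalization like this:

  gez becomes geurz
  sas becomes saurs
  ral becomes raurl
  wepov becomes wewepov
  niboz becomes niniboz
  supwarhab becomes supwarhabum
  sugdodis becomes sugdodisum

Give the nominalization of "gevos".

"gevos" has 2 vowels. The stems with 2 vowels (wepov → wewepov, niboz → niniboz) repeat the first consonant+vowel as a prefix.
The other patterns: stems with 1 vowel insert -ur- after the first vowel; stems with 3 vowels add -um.
So gevos → gegevos.

gegevos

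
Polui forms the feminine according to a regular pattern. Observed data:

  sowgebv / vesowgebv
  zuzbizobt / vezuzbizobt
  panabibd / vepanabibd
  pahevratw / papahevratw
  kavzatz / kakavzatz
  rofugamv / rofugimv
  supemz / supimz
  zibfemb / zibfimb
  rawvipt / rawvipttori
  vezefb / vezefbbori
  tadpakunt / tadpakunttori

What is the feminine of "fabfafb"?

fabfafbbori

sowgebv and rofugamv both end in -v yet inflect differently (vesowgebv, rofugimv), so the final letter is not what conditions the rule; the second-to-last letter is.
"fabfafb" has second-to-last letter 'f'. The one such stem in the data (vezefb → vezefbbori) doubles the final consonant and adds -ori (as do rawvipt, tadpakunt), so the same rule applies.
So fabfafb → fabfafbbori.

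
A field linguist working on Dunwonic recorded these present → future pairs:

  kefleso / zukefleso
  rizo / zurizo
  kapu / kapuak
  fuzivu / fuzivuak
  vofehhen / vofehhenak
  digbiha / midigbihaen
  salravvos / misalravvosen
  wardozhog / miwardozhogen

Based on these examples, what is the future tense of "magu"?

maguak

"magu" ends in -u. The stems ending in -u (kapu → kapuak, fuzivu → fuzivuak) add -ak.
So magu → maguak.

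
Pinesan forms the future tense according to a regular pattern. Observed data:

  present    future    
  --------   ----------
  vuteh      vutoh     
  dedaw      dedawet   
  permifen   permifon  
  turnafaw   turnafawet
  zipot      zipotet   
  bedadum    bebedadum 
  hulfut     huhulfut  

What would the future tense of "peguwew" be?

hulfut and zipot both end in -t yet inflect differently (huhulfut, zipotet), so the final letter is not what conditions the rule; the last vowel is.
"peguwew" has last vowel 'e'. The stems whose last vowel is 'e' (permifen → permifon, vuteh → vutoh) change the last vowel to 'o'.
So peguwew → peguwow.

peguwow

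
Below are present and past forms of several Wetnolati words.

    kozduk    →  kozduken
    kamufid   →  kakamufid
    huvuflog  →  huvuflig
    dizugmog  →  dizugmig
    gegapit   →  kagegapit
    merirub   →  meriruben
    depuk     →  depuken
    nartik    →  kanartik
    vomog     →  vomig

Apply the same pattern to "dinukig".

"dinukig" has last vowel 'i'. The stems whose last vowel is 'i' (kamufid → kakamufid, gegapit → kagegapit, nartik → kanartik) add the prefix ka-.
The other patterns: stems whose last vowel is 'u' add -en; stems whose last vowel is 'o' change the last vowel to 'i'.
So dinukig → kadinukig.

kadinukig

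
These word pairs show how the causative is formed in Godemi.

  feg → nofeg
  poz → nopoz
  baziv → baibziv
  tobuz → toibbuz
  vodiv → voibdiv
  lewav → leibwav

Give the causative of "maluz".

maibluz

poz and tobuz both end in -z yet inflect differently (nopoz, toibbuz), so the final letter is not what conditions the rule; the number of vowels is.
"maluz" has 2 vowels. The stems with 2 vowels (baziv → baibziv, tobuz → toibbuz, vodiv → voibdiv) insert -ib- after the first vowel.
The other pattern: stems with 1 vowel add the prefix no-.
So maluz → maibluz.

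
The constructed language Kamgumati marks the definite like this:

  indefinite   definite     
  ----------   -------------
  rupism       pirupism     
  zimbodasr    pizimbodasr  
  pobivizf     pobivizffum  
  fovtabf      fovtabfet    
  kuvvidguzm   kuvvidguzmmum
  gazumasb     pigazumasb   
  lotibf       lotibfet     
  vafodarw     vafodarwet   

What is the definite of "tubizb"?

tubizbbum

rupism and kuvvidguzm both end in -m yet inflect differently (pirupism, kuvvidguzmmum), so the final letter is not what conditions the rule; the second-to-last letter is.
"tubizb" has second-to-last letter 'z'. The stems whose second-to-last letter is 'z' (pobivizf → pobivizffum, kuvvidguzm → kuvvidguzmmum) double the final consonant and add -um.
The other patterns: stems whose second-to-last letter is 's' add the prefix pi-; stems whose second-to-last letter is 'b' or 'r' add -et.
So tubizb → tubizbbum.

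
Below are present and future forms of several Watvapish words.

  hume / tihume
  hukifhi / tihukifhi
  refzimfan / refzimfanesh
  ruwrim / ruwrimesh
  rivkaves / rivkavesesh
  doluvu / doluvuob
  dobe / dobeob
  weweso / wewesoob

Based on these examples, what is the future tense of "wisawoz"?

wisawozob

hume and dobe both end in -e yet inflect differently (tihume, dobeob), so the final letter is not what conditions the rule; the first letter is.
"wisawoz" begins with w-. The one such stem in the data (weweso → wewesoob) adds -ob, so the same rule applies.
The other patterns: stems beginning with h- add the prefix ti-; stems beginning with r- add -esh.
So wisawoz → wisawozob.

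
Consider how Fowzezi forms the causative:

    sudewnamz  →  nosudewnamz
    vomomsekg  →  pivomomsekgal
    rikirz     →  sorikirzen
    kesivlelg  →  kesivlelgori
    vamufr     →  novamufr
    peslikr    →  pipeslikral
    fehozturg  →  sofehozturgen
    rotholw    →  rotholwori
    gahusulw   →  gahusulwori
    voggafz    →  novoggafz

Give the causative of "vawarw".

sovawarwen

"vawarw" has second-to-last letter 'r'. The stems whose second-to-last letter is 'r' (rikirz → sorikirzen, fehozturg → sofehozturgen) add so- … -en around the stem.
The other patterns: stems whose second-to-last letter is 'l' add -ori; stems whose second-to-last letter is 'k' add pi- … -al around the stem; stems whose second-to-last letter is 'f' or 'm' add the prefix no-.
So vawarw → sovawarwen.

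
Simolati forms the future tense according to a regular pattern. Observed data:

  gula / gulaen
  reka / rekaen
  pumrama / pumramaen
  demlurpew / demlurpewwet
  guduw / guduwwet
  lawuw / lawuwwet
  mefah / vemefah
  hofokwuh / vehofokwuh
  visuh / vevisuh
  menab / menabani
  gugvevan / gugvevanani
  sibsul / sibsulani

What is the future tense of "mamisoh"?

vemamisoh

"mamisoh" ends in -h. The stems ending in -h (mefah → vemefah, hofokwuh → vehofokwuh, visuh → vevisuh) add the prefix ve-.
The other patterns: stems ending in -a add -en; stems ending in -w double the final consonant and add -et; stems ending in -b, -l or -n add -ani.
So mamisoh → vemamisoh.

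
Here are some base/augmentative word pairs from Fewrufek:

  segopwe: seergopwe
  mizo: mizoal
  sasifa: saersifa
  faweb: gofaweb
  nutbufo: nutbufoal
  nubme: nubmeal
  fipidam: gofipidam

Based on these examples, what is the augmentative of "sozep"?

soerzep

segopwe and nubme both end in -e yet inflect differently (seergopwe, nubmeal), so the final letter is not what conditions the rule; the first letter is.
"sozep" begins with s-. The stems beginning with s- (segopwe → seergopwe, sasifa → saersifa) insert -er- after the first vowel.
So sozep → soerzep.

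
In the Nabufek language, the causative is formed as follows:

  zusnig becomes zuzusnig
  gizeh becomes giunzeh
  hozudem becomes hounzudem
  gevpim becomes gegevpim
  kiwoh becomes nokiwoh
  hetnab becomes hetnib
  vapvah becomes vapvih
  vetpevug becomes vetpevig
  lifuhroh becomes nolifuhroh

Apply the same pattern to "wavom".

"wavom" has last vowel 'o'. The stems whose last vowel is 'o' (kiwoh → nokiwoh, lifuhroh → nolifuhroh) add the prefix no-.
The other patterns: stems whose last vowel is 'i' repeat the first consonant+vowel as a prefix; stems whose last vowel is 'e' insert -un- after the first vowel; stems whose last vowel is 'a' or 'u' change the last vowel to 'i'.
So wavom → nowavom.

nowavom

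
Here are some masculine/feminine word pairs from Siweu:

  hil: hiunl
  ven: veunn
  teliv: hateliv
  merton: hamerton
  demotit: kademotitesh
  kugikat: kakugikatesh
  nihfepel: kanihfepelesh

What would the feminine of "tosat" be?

hatosat

ven and merton both end in -n yet inflect differently (veunn, hamerton), so the final letter is not what conditions the rule; the number of vowels is.
"tosat" has 2 vowels. The stems with 2 vowels (teliv → hateliv, merton → hamerton) add the prefix ha-.
The other patterns: stems with 1 vowel insert -un- after the first vowel; stems with 3 vowels add ka- … -esh around the stem.
So tosat → hatosat.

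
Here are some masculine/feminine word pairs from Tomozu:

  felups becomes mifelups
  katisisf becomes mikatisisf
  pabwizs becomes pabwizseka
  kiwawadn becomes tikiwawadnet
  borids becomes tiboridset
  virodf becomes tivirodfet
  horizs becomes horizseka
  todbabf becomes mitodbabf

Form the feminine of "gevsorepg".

pabwizs and borids both end in -s yet inflect differently (pabwizseka, tiboridset), so the final letter is not what conditions the rule; the second-to-last letter is.
"gevsorepg" has second-to-last letter 'p'. The one such stem in the data (felups → mifelups) adds the prefix mi-, so the same rule applies.
The other patterns: stems whose second-to-last letter is 'z' add -eka; stems whose second-to-last letter is 'd' add ti- … -et around the stem.
So gevsorepg → migevsorepg.

migevsorepg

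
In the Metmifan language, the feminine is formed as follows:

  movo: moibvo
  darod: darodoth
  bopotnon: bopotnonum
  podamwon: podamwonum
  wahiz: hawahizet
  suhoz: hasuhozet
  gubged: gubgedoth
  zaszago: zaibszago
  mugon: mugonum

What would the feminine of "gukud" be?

gukudoth

suhoz and darod both have last vowel 'o' yet inflect differently (hasuhozet, darodoth), so the last vowel is not what conditions the rule; the final letter is.
"gukud" ends in -d. The stems ending in -d (darod → darodoth, gubged → gubgedoth) add -oth.
The other patterns: stems ending in -z add ha- … -et around the stem; stems ending in -o insert -ib- after the first vowel; stems ending in -n add -um.
So gukud → gukudoth.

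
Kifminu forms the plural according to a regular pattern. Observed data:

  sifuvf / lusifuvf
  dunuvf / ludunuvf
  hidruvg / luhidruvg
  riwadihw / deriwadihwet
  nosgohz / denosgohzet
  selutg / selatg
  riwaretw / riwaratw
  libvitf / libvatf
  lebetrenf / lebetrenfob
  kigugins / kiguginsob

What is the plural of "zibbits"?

zibbats

hidruvg and selutg both end in -g yet inflect differently (luhidruvg, selatg), so the final letter is not what conditions the rule; the second-to-last letter is.
"zibbits" has second-to-last letter 't'. The stems whose second-to-last letter is 't' (selutg → selatg, riwaretw → riwaratw, libvitf → libvatf) change the last vowel to 'a'.
The other patterns: stems whose second-to-last letter is 'v' add the prefix lu-; stems whose second-to-last letter is 'h' add de- … -et around the stem; stems whose second-to-last letter is 'n' add -ob.
So zibbits → zibbats.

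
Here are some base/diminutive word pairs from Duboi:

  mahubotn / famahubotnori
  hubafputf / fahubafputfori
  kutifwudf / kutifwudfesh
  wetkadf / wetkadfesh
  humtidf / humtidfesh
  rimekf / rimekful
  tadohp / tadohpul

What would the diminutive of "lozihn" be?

hubafputf and kutifwudf both end in -f yet inflect differently (fahubafputfori, kutifwudfesh), so the final letter is not what conditions the rule; the second-to-last letter is.
"lozihn" has second-to-last letter 'h'. The one such stem in the data (tadohp → tadohpul) adds -ul, so the same rule applies.
The other patterns: stems whose second-to-last letter is 't' add fa- … -ori around the stem; stems whose second-to-last letter is 'd' add -esh.
So lozihn → lozihnul.

lozihnul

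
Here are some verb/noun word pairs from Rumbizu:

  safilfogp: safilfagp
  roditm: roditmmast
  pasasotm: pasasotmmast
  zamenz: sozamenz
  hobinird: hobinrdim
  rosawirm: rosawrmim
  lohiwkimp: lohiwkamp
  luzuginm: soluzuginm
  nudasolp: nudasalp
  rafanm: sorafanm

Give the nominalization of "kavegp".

rosawirm and pasasotm both end in -m yet inflect differently (rosawrmim, pasasotmmast), so the final letter is not what conditions the rule; the second-to-last letter is.
"kavegp" has second-to-last letter 'g'. The one such stem in the data (safilfogp → safilfagp) changes the last vowel to 'a' (as do nudasolp, lohiwkimp), so the same rule applies.
The other patterns: stems whose second-to-last letter is 'r' delete the last vowel and add -im; stems whose second-to-last letter is 't' double the final consonant and add -ast; stems whose second-to-last letter is 'n' add the prefix so-.
So kavegp → kavagp.

kavagp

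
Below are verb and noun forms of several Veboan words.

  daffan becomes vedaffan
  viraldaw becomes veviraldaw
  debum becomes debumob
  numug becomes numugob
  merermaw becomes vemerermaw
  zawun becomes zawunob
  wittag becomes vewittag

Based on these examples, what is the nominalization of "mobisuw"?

zawun and daffan both end in -n yet inflect differently (zawunob, vedaffan), so the final letter is not what conditions the rule; the last vowel is.
"mobisuw" has last vowel 'u'. The stems whose last vowel is 'u' (debum → debumob, numug → numugob, zawun → zawunob) add -ob.
The other pattern: stems whose last vowel is 'a' add the prefix ve-.
So mobisuw → mobisuwob.

mobisuwob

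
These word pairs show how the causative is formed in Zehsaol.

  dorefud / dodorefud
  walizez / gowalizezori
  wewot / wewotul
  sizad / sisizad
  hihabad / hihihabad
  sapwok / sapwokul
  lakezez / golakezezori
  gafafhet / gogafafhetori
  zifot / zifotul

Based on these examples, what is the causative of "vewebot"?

vewebotul

"vewebot" has last vowel 'o'. The stems whose last vowel is 'o' (sapwok → sapwokul, zifot → zifotul, wewot → wewotul) add -ul.
The other patterns: stems whose last vowel is 'e' add go- … -ori around the stem; stems whose last vowel is 'a' or 'u' repeat the first consonant+vowel as a prefix.
So vewebot → vewebotul.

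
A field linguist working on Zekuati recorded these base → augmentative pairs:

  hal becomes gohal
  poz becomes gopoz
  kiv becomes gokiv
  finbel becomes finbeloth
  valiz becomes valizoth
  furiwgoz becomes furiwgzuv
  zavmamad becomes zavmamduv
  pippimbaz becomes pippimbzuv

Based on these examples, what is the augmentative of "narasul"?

narasluv

"narasul" has 3 vowels. The stems with 3 vowels (furiwgoz → furiwgzuv, zavmamad → zavmamduv, pippimbaz → pippimbzuv) delete the last vowel and add -uv.
So narasul → narasluv.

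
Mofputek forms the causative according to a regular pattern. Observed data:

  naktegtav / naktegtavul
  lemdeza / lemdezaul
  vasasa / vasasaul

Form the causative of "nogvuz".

Every pair shown (naktegtav → naktegtavul, lemdeza → lemdezaul, vasasa → vasasaul) follows the same rule: add -ul.
So nogvuz → nogvuzul.

nogvuzul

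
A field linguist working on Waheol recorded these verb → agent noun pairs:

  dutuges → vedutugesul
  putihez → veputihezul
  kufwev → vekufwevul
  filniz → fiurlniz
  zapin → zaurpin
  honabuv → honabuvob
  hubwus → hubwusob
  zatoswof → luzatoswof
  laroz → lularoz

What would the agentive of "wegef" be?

vewegeful

putihez and filniz both end in -z yet inflect differently (veputihezul, fiurlniz), so the final letter is not what conditions the rule; the last vowel is.
"wegef" has last vowel 'e'. The stems whose last vowel is 'e' (dutuges → vedutugesul, putihez → veputihezul, kufwev → vekufwevul) add ve- … -ul around the stem.
The other patterns: stems whose last vowel is 'i' insert -ur- after the first vowel; stems whose last vowel is 'u' add -ob; stems whose last vowel is 'o' add the prefix lu-.
So wegef → vewegeful.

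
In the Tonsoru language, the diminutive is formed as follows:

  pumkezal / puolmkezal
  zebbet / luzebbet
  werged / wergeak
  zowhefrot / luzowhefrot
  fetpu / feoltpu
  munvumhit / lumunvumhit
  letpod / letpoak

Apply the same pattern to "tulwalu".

zowhefrot and letpod both have last vowel 'o' yet inflect differently (luzowhefrot, letpoak), so the last vowel is not what conditions the rule; the final letter is.
"tulwalu" ends in -u. The one such stem in the data (fetpu → feoltpu) inserts -ol- after the first vowel (as does pumkezal), so the same rule applies.
So tulwalu → tuollwalu.

tuollwalu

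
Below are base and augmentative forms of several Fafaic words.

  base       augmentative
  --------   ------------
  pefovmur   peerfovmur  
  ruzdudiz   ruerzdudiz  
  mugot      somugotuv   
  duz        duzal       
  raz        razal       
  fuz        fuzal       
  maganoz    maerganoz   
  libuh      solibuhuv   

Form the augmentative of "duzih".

"duzih" has 2 vowels. The stems with 2 vowels (mugot → somugotuv, libuh → solibuhuv) add so- … -uv around the stem.
The other patterns: stems with 1 vowel add -al; stems with 3 vowels insert -er- after the first vowel.
So duzih → soduzihuv.

soduzihuv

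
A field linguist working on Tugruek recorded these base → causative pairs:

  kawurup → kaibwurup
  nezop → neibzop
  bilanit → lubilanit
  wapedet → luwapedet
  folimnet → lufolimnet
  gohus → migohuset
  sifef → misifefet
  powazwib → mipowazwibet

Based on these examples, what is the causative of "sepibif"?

misepibifet

kawurup and gohus both have last vowel 'u' yet inflect differently (kaibwurup, migohuset), so the last vowel is not what conditions the rule; the final letter is.
"sepibif" ends in -f. The one such stem in the data (sifef → misifefet) adds mi- … -et around the stem, so the same rule applies.
So sepibif → misepibifet.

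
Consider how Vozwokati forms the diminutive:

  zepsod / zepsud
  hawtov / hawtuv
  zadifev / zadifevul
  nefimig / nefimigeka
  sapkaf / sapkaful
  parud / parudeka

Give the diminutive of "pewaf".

pewaful

zepsod and parud both end in -d yet inflect differently (zepsud, parudeka), so the final letter is not what conditions the rule; the last vowel is.
"pewaf" has last vowel 'a'. The one such stem in the data (sapkaf → sapkaful) adds -ul, so the same rule applies.
So pewaf → pewaful.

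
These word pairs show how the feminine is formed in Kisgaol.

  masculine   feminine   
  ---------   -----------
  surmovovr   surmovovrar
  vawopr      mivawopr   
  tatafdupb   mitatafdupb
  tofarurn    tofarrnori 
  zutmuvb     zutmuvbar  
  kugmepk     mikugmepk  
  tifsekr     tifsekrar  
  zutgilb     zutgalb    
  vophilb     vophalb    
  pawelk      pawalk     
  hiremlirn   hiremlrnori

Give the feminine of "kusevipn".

mikusevipn

zutmuvb and tatafdupb both end in -b yet inflect differently (zutmuvbar, mitatafdupb), so the final letter is not what conditions the rule; the second-to-last letter is.
"kusevipn" has second-to-last letter 'p'. The stems whose second-to-last letter is 'p' (tatafdupb → mitatafdupb, kugmepk → mikugmepk, vawopr → mivawopr) add the prefix mi-.
So kusevipn → mikusevipn.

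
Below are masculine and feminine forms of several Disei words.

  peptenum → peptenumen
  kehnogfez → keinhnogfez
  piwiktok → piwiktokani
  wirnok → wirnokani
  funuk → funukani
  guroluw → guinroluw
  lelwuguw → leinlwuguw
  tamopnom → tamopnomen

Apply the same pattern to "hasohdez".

hainsohdez

wirnok and tamopnom both have last vowel 'o' yet inflect differently (wirnokani, tamopnomen), so the last vowel is not what conditions the rule; the final letter is.
"hasohdez" ends in -z. The one such stem in the data (kehnogfez → keinhnogfez) inserts -in- after the first vowel (as do guroluw, lelwuguw), so the same rule applies.
So hasohdez → hainsohdez.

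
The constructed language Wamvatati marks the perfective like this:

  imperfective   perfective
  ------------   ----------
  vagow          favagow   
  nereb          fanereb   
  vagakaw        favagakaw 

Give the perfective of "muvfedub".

Every pair shown (vagow → favagow, nereb → fanereb, vagakaw → favagakaw) follows the same rule: add the prefix fa-.
So muvfedub → famuvfedub.

famuvfedub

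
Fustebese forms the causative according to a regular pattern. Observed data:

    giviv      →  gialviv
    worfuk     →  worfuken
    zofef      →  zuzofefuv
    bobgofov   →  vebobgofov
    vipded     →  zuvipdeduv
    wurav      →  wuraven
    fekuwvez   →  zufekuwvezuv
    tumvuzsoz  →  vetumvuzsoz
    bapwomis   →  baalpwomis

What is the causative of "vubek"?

zuvubekuv

wurav and bobgofov both end in -v yet inflect differently (wuraven, vebobgofov), so the final letter is not what conditions the rule; the last vowel is.
"vubek" has last vowel 'e'. The stems whose last vowel is 'e' (vipded → zuvipdeduv, fekuwvez → zufekuwvezuv, zofef → zuzofefuv) add zu- … -uv around the stem.
The other patterns: stems whose last vowel is 'a' or 'u' add -en; stems whose last vowel is 'o' add the prefix ve-; stems whose last vowel is 'i' insert -al- after the first vowel.
So vubek → zuvubekuv.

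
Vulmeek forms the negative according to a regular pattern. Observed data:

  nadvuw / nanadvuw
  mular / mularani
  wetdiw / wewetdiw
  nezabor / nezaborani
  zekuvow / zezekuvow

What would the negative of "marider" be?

"marider" ends in -r. The stems ending in -r (mular → mularani, nezabor → nezaborani) add -ani.
So marider → mariderani.

mariderani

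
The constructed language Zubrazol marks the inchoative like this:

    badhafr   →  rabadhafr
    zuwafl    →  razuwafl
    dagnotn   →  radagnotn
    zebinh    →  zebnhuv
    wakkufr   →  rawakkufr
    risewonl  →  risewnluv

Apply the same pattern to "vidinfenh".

"vidinfenh" has second-to-last letter 'n'. The stems whose second-to-last letter is 'n' (risewonl → risewnluv, zebinh → zebnhuv) delete the last vowel and add -uv.
So vidinfenh → vidinfnhuv.

vidinfnhuv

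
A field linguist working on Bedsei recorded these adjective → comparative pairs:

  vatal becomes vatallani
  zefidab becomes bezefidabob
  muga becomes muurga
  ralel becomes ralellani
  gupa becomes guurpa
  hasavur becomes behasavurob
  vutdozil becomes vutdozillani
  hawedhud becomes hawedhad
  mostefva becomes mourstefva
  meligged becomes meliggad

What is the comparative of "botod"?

botad

"botod" ends in -d. The stems ending in -d (hawedhud → hawedhad, meligged → meliggad) change the last vowel to 'a'.
The other patterns: stems ending in -l double the final consonant and add -ani; stems ending in -a insert -ur- after the first vowel; stems ending in -b or -r add be- … -ob around the stem.
So botod → botad.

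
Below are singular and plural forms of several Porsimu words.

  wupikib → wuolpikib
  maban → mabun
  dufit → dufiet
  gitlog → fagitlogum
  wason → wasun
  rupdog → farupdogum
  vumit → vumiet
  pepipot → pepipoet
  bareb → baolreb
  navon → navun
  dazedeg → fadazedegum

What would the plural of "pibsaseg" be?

fapibsasegum

vumit and wupikib both have last vowel 'i' yet inflect differently (vumiet, wuolpikib), so the last vowel is not what conditions the rule; the final letter is.
"pibsaseg" ends in -g. The stems ending in -g (dazedeg → fadazedegum, gitlog → fagitlogum, rupdog → farupdogum) add fa- … -um around the stem.
So pibsaseg → fapibsasegum.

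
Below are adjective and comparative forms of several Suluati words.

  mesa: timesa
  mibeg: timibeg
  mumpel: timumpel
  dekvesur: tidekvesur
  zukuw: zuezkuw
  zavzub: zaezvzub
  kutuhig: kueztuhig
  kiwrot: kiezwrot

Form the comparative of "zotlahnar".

zoeztlahnar

mibeg and kutuhig both end in -g yet inflect differently (timibeg, kueztuhig), so the final letter is not what conditions the rule; the first letter is.
"zotlahnar" begins with z-. The stems beginning with z- (zukuw → zuezkuw, zavzub → zaezvzub) insert -ez- after the first vowel.
The other pattern: stems beginning with d- or m- add the prefix ti-.
So zotlahnar → zoeztlahnar.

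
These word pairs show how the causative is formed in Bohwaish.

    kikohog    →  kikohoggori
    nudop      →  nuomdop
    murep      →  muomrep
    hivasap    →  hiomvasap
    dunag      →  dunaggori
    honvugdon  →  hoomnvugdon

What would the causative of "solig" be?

soliggori

kikohog and nudop both have last vowel 'o' yet inflect differently (kikohoggori, nuomdop), so the last vowel is not what conditions the rule; the final letter is.
"solig" ends in -g. The stems ending in -g (dunag → dunaggori, kikohog → kikohoggori) double the final consonant and add -ori.
The other pattern: stems ending in -n or -p insert -om- after the first vowel.
So solig → soliggori.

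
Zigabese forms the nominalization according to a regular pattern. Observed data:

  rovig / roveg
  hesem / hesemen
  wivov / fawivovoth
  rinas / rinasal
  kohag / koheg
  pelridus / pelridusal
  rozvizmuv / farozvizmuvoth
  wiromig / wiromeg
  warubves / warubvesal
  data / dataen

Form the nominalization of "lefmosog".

lefmoseg

rozvizmuv and pelridus both have last vowel 'u' yet inflect differently (farozvizmuvoth, pelridusal), so the last vowel is not what conditions the rule; the final letter is.
"lefmosog" ends in -g. The stems ending in -g (kohag → koheg, rovig → roveg, wiromig → wiromeg) change the last vowel to 'e'.
The other patterns: stems ending in -v add fa- … -oth around the stem; stems ending in -s add -al; stems ending in -a or -m add -en.
So lefmosog → lefmoseg.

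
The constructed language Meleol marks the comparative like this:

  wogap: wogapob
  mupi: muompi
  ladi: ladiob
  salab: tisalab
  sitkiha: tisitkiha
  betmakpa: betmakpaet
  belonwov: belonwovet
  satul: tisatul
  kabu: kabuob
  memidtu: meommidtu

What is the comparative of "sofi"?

tisofi

"sofi" begins with s-. The stems beginning with s- (satul → tisatul, salab → tisalab, sitkiha → tisitkiha) add the prefix ti-.
So sofi → tisofi.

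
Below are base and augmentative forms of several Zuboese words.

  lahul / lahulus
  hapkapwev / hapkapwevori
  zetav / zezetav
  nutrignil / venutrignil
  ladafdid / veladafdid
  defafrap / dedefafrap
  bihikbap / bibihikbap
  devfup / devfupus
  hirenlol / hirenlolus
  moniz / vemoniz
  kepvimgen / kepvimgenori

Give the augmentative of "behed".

behedori

"behed" has last vowel 'e'. The stems whose last vowel is 'e' (hapkapwev → hapkapwevori, kepvimgen → kepvimgenori) add -ori.
The other patterns: stems whose last vowel is 'i' add the prefix ve-; stems whose last vowel is 'a' repeat the first consonant+vowel as a prefix; stems whose last vowel is 'o' or 'u' add -us.
So behed → behedori.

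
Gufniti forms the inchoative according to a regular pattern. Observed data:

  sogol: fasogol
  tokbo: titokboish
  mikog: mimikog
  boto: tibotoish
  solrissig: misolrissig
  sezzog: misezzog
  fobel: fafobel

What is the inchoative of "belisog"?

mikog and tokbo both have last vowel 'o' yet inflect differently (mimikog, titokboish), so the last vowel is not what conditions the rule; the final letter is.
"belisog" ends in -g. The stems ending in -g (solrissig → misolrissig, mikog → mimikog, sezzog → misezzog) add the prefix mi-.
The other patterns: stems ending in -o add ti- … -ish around the stem; stems ending in -l add the prefix fa-.
So belisog → mibelisog.

mibelisog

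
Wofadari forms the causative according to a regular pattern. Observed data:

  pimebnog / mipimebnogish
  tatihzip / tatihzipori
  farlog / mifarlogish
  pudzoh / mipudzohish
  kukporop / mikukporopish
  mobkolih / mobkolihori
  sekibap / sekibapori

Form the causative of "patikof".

mipatikofish

"patikof" has last vowel 'o'. The stems whose last vowel is 'o' (pudzoh → mipudzohish, kukporop → mikukporopish, pimebnog → mipimebnogish) add mi- … -ish around the stem.
So patikof → mipatikofish.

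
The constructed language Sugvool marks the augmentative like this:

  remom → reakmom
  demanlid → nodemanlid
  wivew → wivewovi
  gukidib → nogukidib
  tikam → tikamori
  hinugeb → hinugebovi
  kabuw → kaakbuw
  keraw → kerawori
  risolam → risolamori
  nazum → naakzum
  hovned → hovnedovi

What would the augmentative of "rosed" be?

rosedovi

demanlid and hovned both end in -d yet inflect differently (nodemanlid, hovnedovi), so the final letter is not what conditions the rule; the last vowel is.
"rosed" has last vowel 'e'. The stems whose last vowel is 'e' (hovned → hovnedovi, hinugeb → hinugebovi, wivew → wivewovi) add -ovi.
The other patterns: stems whose last vowel is 'a' add -ori; stems whose last vowel is 'i' add the prefix no-; stems whose last vowel is 'o' or 'u' insert -ak- after the first vowel.
So rosed → rosedovi.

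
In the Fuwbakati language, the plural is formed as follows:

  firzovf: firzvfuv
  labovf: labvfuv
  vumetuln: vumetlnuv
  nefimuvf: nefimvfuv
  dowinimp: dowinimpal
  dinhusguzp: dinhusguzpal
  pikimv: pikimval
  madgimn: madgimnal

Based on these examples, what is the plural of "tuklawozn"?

vumetuln and madgimn both end in -n yet inflect differently (vumetlnuv, madgimnal), so the final letter is not what conditions the rule; the second-to-last letter is.
"tuklawozn" has second-to-last letter 'z'. The one such stem in the data (dinhusguzp → dinhusguzpal) adds -al, so the same rule applies.
So tuklawozn → tuklawoznal.

tuklawoznal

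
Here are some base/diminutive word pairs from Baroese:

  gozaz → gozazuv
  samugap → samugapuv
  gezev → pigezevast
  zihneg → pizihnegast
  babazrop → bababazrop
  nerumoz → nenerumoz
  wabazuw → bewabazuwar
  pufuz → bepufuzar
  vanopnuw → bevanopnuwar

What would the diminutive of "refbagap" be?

refbagapuv

samugap and babazrop both end in -p yet inflect differently (samugapuv, bababazrop), so the final letter is not what conditions the rule; the last vowel is.
"refbagap" has last vowel 'a'. The stems whose last vowel is 'a' (gozaz → gozazuv, samugap → samugapuv) add -uv.
The other patterns: stems whose last vowel is 'e' add pi- … -ast around the stem; stems whose last vowel is 'o' repeat the first consonant+vowel as a prefix; stems whose last vowel is 'u' add be- … -ar around the stem.
So refbagap → refbagapuv.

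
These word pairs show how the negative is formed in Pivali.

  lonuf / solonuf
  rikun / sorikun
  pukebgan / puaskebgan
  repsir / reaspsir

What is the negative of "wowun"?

sowowun

rikun and pukebgan both end in -n yet inflect differently (sorikun, puaskebgan), so the final letter is not what conditions the rule; the last vowel is.
"wowun" has last vowel 'u'. The stems whose last vowel is 'u' (lonuf → solonuf, rikun → sorikun) add the prefix so-.
The other pattern: stems whose last vowel is 'a' or 'i' insert -as- after the first vowel.
So wowun → sowowun.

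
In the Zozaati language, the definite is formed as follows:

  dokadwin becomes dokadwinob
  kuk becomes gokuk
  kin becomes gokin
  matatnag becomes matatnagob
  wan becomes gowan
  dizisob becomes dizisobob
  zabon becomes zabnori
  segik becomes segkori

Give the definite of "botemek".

"botemek" has 3 vowels. The stems with 3 vowels (dizisob → dizisobob, dokadwin → dokadwinob, matatnag → matatnagob) add -ob.
So botemek → botemekob.

botemekob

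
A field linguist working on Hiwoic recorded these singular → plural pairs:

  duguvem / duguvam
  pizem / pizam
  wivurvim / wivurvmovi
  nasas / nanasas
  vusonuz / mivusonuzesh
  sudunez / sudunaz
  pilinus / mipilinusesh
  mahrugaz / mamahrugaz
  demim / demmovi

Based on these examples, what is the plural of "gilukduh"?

migilukduhesh

"gilukduh" has last vowel 'u'. The stems whose last vowel is 'u' (pilinus → mipilinusesh, vusonuz → mivusonuzesh) add mi- … -esh around the stem.
So gilukduh → migilukduhesh.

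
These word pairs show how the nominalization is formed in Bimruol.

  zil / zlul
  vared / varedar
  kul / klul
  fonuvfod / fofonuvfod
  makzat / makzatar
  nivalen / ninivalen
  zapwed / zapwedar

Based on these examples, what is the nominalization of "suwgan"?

suwganar

zapwed and fonuvfod both end in -d yet inflect differently (zapwedar, fofonuvfod), so the final letter is not what conditions the rule; the number of vowels is.
"suwgan" has 2 vowels. The stems with 2 vowels (zapwed → zapwedar, makzat → makzatar, vared → varedar) add -ar.
So suwgan → suwganar.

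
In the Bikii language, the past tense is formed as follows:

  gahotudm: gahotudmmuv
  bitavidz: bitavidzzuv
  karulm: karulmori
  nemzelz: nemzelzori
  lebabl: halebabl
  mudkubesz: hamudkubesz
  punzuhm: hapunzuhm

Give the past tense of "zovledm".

"zovledm" has second-to-last letter 'd'. The stems whose second-to-last letter is 'd' (gahotudm → gahotudmmuv, bitavidz → bitavidzzuv) double the final consonant and add -uv.
The other patterns: stems whose second-to-last letter is 'l' add -ori; stems whose second-to-last letter is 'b', 'h' or 's' add the prefix ha-.
So zovledm → zovledmmuv.

zovledmmuv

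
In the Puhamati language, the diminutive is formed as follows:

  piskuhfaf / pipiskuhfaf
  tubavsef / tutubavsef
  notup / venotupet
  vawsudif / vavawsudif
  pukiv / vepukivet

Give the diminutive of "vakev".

vevakevet

"vakev" ends in -v. The one such stem in the data (pukiv → vepukivet) adds ve- … -et around the stem, so the same rule applies.
The other pattern: stems ending in -f repeat the first consonant+vowel as a prefix.
So vakev → vevakevet.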